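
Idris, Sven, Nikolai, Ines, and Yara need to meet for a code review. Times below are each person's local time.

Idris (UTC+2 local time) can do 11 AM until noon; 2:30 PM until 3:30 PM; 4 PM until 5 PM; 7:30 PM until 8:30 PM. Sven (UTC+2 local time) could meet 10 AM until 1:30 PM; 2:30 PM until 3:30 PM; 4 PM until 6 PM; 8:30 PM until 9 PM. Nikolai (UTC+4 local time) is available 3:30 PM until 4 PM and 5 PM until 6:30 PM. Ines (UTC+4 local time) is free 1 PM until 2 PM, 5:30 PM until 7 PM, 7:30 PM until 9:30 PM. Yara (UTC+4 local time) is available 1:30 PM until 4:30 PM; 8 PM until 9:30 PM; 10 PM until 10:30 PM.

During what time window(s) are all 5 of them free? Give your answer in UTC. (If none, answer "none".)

Idris in UTC: 09:00-10:00, 12:30-13:30, 14:00-15:00, 17:30-18:30 (subtract 2h to convert from UTC+2).
Sven in UTC: 08:00-11:30, 12:30-13:30, 14:00-16:00, 18:30-19:00 (subtract 2h to convert from UTC+2).
Nikolai in UTC: 11:30-12:00, 13:00-14:30 (subtract 4h to convert from UTC+4).
Ines in UTC: 09:00-10:00, 13:30-15:00, 15:30-17:30 (subtract 4h to convert from UTC+4).
Yara in UTC: 09:30-12:30, 16:00-17:30, 18:00-18:30 (subtract 4h to convert from UTC+4).
Idris ∩ Sven: 09:00-10:00, 12:30-13:30, 14:00-15:00.
Idris ∩ Sven ∩ Nikolai: 13:00-13:30, 14:00-14:30.
Idris ∩ Sven ∩ Nikolai ∩ Ines: 14:00-14:30.
Idris ∩ Sven ∩ Nikolai ∩ Ines ∩ Yara: ∅.
There is no time when everyone is free.

none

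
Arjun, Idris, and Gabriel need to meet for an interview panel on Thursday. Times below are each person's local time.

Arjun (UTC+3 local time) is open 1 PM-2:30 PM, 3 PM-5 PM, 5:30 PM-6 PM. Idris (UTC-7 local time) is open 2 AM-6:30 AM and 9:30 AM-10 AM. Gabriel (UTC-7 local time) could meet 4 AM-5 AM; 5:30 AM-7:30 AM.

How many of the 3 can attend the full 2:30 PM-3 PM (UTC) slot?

Arjun in UTC: 10:00-11:30, 12:00-14:00, 14:30-15:00 (subtract 3h to convert from UTC+3).
Idris in UTC: 09:00-13:30, 16:30-17:00 (add 7h to convert from UTC-7).
Gabriel in UTC: 11:00-12:00, 12:30-14:30 (add 7h to convert from UTC-7).
Arjun can make the full 14:30-15:00 slot — that's 1.

1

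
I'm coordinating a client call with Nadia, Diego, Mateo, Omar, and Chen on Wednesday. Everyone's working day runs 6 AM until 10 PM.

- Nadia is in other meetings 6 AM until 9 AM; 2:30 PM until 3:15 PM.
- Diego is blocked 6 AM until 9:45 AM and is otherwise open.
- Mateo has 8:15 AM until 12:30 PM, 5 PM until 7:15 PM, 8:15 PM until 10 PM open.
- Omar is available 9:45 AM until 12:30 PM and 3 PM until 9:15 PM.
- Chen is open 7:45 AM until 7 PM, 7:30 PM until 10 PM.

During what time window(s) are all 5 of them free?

09:45-12:30, 17:00-19:00, 20:15-21:15

Nadia free: 09:00-14:30, 15:15-22:00 (invert busy blocks within the working day).
Diego free: 09:45-22:00 (invert busy blocks within the working day).
Mateo free: 08:15-12:30, 17:00-19:15, 20:15-22:00.
Omar free: 09:45-12:30, 15:00-21:15.
Chen free: 07:45-19:00, 19:30-22:00.
Nadia ∩ Diego: 09:45-14:30, 15:15-22:00.
Nadia ∩ Diego ∩ Mateo: 09:45-12:30, 17:00-19:15, 20:15-22:00.
Nadia ∩ Diego ∩ Mateo ∩ Omar: 09:45-12:30, 17:00-19:15, 20:15-21:15.
Nadia ∩ Diego ∩ Mateo ∩ Omar ∩ Chen: 09:45-12:30, 17:00-19:00, 20:15-21:15.
Those are the intersection windows.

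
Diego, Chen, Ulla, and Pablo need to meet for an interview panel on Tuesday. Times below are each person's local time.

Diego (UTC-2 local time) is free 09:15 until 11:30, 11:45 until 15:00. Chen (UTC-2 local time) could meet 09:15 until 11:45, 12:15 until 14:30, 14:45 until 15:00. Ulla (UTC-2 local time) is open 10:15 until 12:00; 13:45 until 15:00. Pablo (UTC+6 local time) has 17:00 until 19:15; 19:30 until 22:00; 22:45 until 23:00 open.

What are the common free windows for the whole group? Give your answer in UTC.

12:15-13:15, 15:45-16:00, 16:45-17:00

Diego in UTC: 11:15-13:30, 13:45-17:00 (add 2h to convert from UTC-2).
Chen in UTC: 11:15-13:45, 14:15-16:30, 16:45-17:00 (add 2h to convert from UTC-2).
Ulla in UTC: 12:15-14:00, 15:45-17:00 (add 2h to convert from UTC-2).
Pablo in UTC: 11:00-13:15, 13:30-16:00, 16:45-17:00 (subtract 6h to convert from UTC+6).
Diego ∩ Chen: 11:15-13:30, 14:15-16:30, 16:45-17:00.
Diego ∩ Chen ∩ Ulla: 12:15-13:30, 15:45-16:30, 16:45-17:00.
Diego ∩ Chen ∩ Ulla ∩ Pablo: 12:15-13:15, 15:45-16:00, 16:45-17:00.
Those are the intersection windows.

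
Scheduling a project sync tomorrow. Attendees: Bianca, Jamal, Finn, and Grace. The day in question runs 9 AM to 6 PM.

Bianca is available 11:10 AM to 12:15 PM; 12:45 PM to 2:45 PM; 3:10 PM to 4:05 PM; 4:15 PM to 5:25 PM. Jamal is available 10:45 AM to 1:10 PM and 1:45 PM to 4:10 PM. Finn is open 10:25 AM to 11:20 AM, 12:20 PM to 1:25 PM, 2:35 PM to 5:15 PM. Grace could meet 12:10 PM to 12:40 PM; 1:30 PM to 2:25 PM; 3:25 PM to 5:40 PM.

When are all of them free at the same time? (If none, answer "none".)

15:25-16:05

Bianca ∩ Jamal: 11:10-12:15, 12:45-13:10, 13:45-14:45, 15:10-16:05.
Bianca ∩ Jamal ∩ Finn: 11:10-11:20, 12:45-13:10, 14:35-14:45, 15:10-16:05.
Bianca ∩ Jamal ∩ Finn ∩ Grace: 15:25-16:05.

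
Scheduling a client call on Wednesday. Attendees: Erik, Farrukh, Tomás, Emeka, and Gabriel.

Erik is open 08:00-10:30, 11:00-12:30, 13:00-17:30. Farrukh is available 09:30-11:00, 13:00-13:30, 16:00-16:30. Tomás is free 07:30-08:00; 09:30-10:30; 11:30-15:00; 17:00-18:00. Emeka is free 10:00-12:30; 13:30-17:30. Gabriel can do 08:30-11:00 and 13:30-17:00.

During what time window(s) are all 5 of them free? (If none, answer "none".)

10:00-10:30

Erik ∩ Farrukh: 09:30-10:30, 13:00-13:30, 16:00-16:30.
Erik ∩ Farrukh ∩ Tomás: 09:30-10:30, 13:00-13:30.
Erik ∩ Farrukh ∩ Tomás ∩ Emeka: 10:00-10:30.
Erik ∩ Farrukh ∩ Tomás ∩ Emeka ∩ Gabriel: 10:00-10:30.
Those are the intersection windows.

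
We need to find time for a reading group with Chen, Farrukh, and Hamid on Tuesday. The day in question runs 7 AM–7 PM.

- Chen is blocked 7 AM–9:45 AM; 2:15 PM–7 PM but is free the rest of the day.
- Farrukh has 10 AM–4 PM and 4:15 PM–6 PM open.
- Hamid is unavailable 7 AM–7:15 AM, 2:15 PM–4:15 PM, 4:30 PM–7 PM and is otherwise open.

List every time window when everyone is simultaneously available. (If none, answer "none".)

10:00-14:15

Chen free: 09:45-14:15 (invert busy blocks within the working day).
Farrukh free: 10:00-16:00, 16:15-18:00.
Hamid free: 07:15-14:15, 16:15-16:30 (invert busy blocks within the working day).
Chen ∩ Farrukh: 10:00-14:15.
Chen ∩ Farrukh ∩ Hamid: 10:00-14:15.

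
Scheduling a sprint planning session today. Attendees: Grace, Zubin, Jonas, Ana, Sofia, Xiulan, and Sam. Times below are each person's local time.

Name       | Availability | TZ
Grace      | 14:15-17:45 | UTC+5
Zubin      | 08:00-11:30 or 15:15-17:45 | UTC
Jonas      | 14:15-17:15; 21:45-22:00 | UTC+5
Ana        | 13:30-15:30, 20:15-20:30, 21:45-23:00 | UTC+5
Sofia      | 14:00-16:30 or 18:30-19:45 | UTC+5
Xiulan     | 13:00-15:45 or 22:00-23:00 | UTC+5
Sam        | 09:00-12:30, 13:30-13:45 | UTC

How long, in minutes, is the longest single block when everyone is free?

75

Grace in UTC: 09:15-12:45 (subtract 5h to convert from UTC+5).
Zubin in UTC: 08:00-11:30, 15:15-17:45.
Jonas in UTC: 09:15-12:15, 16:45-17:00 (subtract 5h to convert from UTC+5).
Ana in UTC: 08:30-10:30, 15:15-15:30, 16:45-18:00 (subtract 5h to convert from UTC+5).
Sofia in UTC: 09:00-11:30, 13:30-14:45 (subtract 5h to convert from UTC+5).
Xiulan in UTC: 08:00-10:45, 17:00-18:00 (subtract 5h to convert from UTC+5).
Sam in UTC: 09:00-12:30, 13:30-13:45.
Grace ∩ Zubin: 09:15-11:30.
Grace ∩ Zubin ∩ Jonas: 09:15-11:30.
Grace ∩ Zubin ∩ Jonas ∩ Ana: 09:15-10:30.
Grace ∩ Zubin ∩ Jonas ∩ Ana ∩ Sofia: 09:15-10:30.
Grace ∩ Zubin ∩ Jonas ∩ Ana ∩ Sofia ∩ Xiulan: 09:15-10:30.
Grace ∩ Zubin ∩ Jonas ∩ Ana ∩ Sofia ∩ Xiulan ∩ Sam: 09:15-10:30.
The longest is 09:15-10:30 at 75 minutes.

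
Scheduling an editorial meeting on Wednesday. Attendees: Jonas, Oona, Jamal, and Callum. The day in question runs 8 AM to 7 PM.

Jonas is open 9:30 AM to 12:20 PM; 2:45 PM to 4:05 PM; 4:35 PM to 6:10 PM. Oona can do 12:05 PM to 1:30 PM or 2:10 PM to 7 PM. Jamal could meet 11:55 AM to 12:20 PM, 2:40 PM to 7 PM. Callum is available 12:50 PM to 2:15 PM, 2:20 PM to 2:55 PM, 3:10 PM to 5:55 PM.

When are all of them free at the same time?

Jonas ∩ Oona: 12:05-12:20, 14:45-16:05, 16:35-18:10.
Jonas ∩ Oona ∩ Jamal: 12:05-12:20, 14:45-16:05, 16:35-18:10.
Jonas ∩ Oona ∩ Jamal ∩ Callum: 14:45-14:55, 15:10-16:05, 16:35-17:55.
Those are the intersection windows.

14:45-14:55, 15:10-16:05, 16:35-17:55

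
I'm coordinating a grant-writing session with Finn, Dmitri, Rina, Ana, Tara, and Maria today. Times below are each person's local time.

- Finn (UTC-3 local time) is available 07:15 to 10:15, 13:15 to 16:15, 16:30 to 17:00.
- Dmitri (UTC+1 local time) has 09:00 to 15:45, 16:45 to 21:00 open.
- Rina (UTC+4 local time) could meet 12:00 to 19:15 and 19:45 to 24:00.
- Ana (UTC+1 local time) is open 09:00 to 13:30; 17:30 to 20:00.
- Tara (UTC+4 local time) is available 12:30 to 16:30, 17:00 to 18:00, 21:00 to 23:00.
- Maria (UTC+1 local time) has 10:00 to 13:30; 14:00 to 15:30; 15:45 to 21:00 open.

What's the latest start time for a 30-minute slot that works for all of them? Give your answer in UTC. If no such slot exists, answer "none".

18:30

Finn in UTC: 10:15-13:15, 16:15-19:15, 19:30-20:00 (add 3h to convert from UTC-3).
Dmitri in UTC: 08:00-14:45, 15:45-20:00 (subtract 1h to convert from UTC+1).
Rina in UTC: 08:00-15:15, 15:45-20:00 (subtract 4h to convert from UTC+4).
Ana in UTC: 08:00-12:30, 16:30-19:00 (subtract 1h to convert from UTC+1).
Tara in UTC: 08:30-12:30, 13:00-14:00, 17:00-19:00 (subtract 4h to convert from UTC+4).
Maria in UTC: 09:00-12:30, 13:00-14:30, 14:45-20:00 (subtract 1h to convert from UTC+1).
Finn ∩ Dmitri: 10:15-13:15, 16:15-19:15, 19:30-20:00.
Finn ∩ Dmitri ∩ Rina: 10:15-13:15, 16:15-19:15, 19:30-20:00.
Finn ∩ Dmitri ∩ Rina ∩ Ana: 10:15-12:30, 16:30-19:00.
Finn ∩ Dmitri ∩ Rina ∩ Ana ∩ Tara: 10:15-12:30, 17:00-19:00.
Finn ∩ Dmitri ∩ Rina ∩ Ana ∩ Tara ∩ Maria: 10:15-12:30, 17:00-19:00.
The last common window of at least 30 minutes is 17:00-19:00; a 30-minute meeting can start as late as 18:30 and still end by 19:00.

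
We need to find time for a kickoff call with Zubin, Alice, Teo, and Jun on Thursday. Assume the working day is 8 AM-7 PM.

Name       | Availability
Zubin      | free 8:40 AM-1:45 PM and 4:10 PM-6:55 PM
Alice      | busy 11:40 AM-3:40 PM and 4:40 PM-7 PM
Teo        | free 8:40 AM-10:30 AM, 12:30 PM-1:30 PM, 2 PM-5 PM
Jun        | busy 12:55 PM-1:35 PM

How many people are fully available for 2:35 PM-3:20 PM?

Zubin free: 08:40-13:45, 16:10-18:55.
Alice free: 08:00-11:40, 15:40-16:40 (invert busy blocks within the working day).
Teo free: 08:40-10:30, 12:30-13:30, 14:00-17:00.
Jun free: 08:00-12:55, 13:35-19:00 (invert busy blocks within the working day).
Teo and Jun can make the full 14:35-15:20 slot — that's 2.

2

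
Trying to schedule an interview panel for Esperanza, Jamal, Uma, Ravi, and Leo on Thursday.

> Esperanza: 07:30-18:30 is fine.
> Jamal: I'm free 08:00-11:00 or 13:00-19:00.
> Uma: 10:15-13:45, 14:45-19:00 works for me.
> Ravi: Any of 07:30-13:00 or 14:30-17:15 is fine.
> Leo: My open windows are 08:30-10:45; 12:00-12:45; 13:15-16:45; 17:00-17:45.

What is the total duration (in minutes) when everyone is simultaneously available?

Esperanza ∩ Jamal: 08:00-11:00, 13:00-18:30.
Esperanza ∩ Jamal ∩ Uma: 10:15-11:00, 13:00-13:45, 14:45-18:30.
Esperanza ∩ Jamal ∩ Uma ∩ Ravi: 10:15-11:00, 14:45-17:15.
Esperanza ∩ Jamal ∩ Uma ∩ Ravi ∩ Leo: 10:15-10:45, 14:45-16:45, 17:00-17:15.
So the common availability across everyone is 10:15-10:45, 14:45-16:45, 17:00-17:15.
Summing the common windows: 30 + 120 + 15 = 165 minutes.

165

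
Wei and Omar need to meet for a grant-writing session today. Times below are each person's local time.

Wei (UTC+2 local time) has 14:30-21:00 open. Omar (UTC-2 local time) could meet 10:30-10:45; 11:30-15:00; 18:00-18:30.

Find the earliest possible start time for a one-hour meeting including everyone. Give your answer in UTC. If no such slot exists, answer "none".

13:30

Wei in UTC: 12:30-19:00 (subtract 2h to convert from UTC+2).
Omar in UTC: 12:30-12:45, 13:30-17:00, 20:00-20:30 (add 2h to convert from UTC-2).
Wei ∩ Omar: 12:30-12:45, 13:30-17:00.
Those are the intersection windows.
The first common window of at least 60 minutes is 13:30-17:00, so the earliest start is 13:30.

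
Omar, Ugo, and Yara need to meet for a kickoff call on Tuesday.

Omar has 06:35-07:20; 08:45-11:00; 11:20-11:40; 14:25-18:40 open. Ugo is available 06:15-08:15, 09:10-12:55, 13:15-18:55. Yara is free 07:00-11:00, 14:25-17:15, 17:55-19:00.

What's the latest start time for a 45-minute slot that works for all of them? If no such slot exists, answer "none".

Omar ∩ Ugo: 06:35-07:20, 09:10-11:00, 11:20-11:40, 14:25-18:40.
Omar ∩ Ugo ∩ Yara: 07:00-07:20, 09:10-11:00, 14:25-17:15, 17:55-18:40.
The last common window of at least 45 minutes is 17:55-18:40; a 45-minute meeting can start as late as 17:55 and still end by 18:40.

17:55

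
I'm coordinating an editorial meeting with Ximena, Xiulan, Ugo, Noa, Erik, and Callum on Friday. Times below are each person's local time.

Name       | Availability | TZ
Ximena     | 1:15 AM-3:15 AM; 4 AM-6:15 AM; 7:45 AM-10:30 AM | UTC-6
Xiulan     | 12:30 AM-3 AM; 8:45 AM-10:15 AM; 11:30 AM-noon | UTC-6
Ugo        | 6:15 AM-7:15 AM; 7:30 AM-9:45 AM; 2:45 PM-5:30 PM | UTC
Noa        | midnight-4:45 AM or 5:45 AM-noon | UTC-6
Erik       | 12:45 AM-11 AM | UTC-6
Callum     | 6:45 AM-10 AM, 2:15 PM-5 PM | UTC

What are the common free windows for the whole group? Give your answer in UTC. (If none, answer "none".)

07:30-09:00, 14:45-16:15

Ximena in UTC: 07:15-09:15, 10:00-12:15, 13:45-16:30 (add 6h to convert from UTC-6).
Xiulan in UTC: 06:30-09:00, 14:45-16:15, 17:30-18:00 (add 6h to convert from UTC-6).
Ugo in UTC: 06:15-07:15, 07:30-09:45, 14:45-17:30.
Noa in UTC: 06:00-10:45, 11:45-18:00 (add 6h to convert from UTC-6).
Erik in UTC: 06:45-17:00 (add 6h to convert from UTC-6).
Callum in UTC: 06:45-10:00, 14:15-17:00.
Ximena ∩ Xiulan: 07:15-09:00, 14:45-16:15.
Ximena ∩ Xiulan ∩ Ugo: 07:30-09:00, 14:45-16:15.
Ximena ∩ Xiulan ∩ Ugo ∩ Noa: 07:30-09:00, 14:45-16:15.
Ximena ∩ Xiulan ∩ Ugo ∩ Noa ∩ Erik: 07:30-09:00, 14:45-16:15.
Ximena ∩ Xiulan ∩ Ugo ∩ Noa ∩ Erik ∩ Callum: 07:30-09:00, 14:45-16:15.
Those are the intersection windows.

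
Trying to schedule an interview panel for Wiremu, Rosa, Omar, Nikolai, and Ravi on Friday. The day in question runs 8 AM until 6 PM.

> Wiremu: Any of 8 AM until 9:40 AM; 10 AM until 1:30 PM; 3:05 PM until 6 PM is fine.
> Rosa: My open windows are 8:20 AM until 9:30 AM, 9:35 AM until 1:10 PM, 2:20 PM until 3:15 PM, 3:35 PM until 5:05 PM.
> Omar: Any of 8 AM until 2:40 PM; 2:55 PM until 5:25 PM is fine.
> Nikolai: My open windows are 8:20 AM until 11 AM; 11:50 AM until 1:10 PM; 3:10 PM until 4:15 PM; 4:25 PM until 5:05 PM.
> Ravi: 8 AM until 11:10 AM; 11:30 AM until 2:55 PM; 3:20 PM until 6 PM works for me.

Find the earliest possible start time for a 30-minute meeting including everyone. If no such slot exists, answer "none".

Wiremu ∩ Rosa: 08:20-09:30, 09:35-09:40, 10:00-13:10, 15:05-15:15, 15:35-17:05.
Wiremu ∩ Rosa ∩ Omar: 08:20-09:30, 09:35-09:40, 10:00-13:10, 15:05-15:15, 15:35-17:05.
Wiremu ∩ Rosa ∩ Omar ∩ Nikolai: 08:20-09:30, 09:35-09:40, 10:00-11:00, 11:50-13:10, 15:10-15:15, 15:35-16:15, 16:25-17:05.
Wiremu ∩ Rosa ∩ Omar ∩ Nikolai ∩ Ravi: 08:20-09:30, 09:35-09:40, 10:00-11:00, 11:50-13:10, 15:35-16:15, 16:25-17:05.
So the common availability across everyone is 08:20-09:30, 09:35-09:40, 10:00-11:00, 11:50-13:10, 15:35-16:15, 16:25-17:05.
The first common window of at least 30 minutes is 08:20-09:30, so the earliest start is 08:20.

08:20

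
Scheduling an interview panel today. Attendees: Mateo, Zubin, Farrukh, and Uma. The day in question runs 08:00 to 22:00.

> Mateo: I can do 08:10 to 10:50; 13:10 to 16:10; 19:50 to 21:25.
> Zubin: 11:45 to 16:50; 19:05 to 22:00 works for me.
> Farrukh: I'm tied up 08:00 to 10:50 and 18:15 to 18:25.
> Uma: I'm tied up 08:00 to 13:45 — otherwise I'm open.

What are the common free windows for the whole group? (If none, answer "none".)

13:45-16:10, 19:50-21:25

Mateo free: 08:10-10:50, 13:10-16:10, 19:50-21:25.
Zubin free: 11:45-16:50, 19:05-22:00.
Farrukh free: 10:50-18:15, 18:25-22:00 (invert busy blocks within the working day).
Uma free: 13:45-22:00 (invert busy blocks within the working day).
Mateo ∩ Zubin: 13:10-16:10, 19:50-21:25.
Mateo ∩ Zubin ∩ Farrukh: 13:10-16:10, 19:50-21:25.
Mateo ∩ Zubin ∩ Farrukh ∩ Uma: 13:45-16:10, 19:50-21:25.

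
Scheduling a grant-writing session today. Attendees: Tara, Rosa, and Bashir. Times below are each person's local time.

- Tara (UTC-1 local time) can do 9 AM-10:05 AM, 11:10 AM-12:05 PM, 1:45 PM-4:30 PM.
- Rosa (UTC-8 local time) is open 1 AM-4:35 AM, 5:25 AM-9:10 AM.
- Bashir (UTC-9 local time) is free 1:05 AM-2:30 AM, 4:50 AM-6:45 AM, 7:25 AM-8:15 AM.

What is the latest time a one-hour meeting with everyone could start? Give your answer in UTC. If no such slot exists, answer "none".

14:45

Tara in UTC: 10:00-11:05, 12:10-13:05, 14:45-17:30 (add 1h to convert from UTC-1).
Rosa in UTC: 09:00-12:35, 13:25-17:10 (add 8h to convert from UTC-8).
Bashir in UTC: 10:05-11:30, 13:50-15:45, 16:25-17:15 (add 9h to convert from UTC-9).
Tara ∩ Rosa: 10:00-11:05, 12:10-12:35, 14:45-17:10.
Tara ∩ Rosa ∩ Bashir: 10:05-11:05, 14:45-15:45, 16:25-17:10.
So the common availability across everyone is 10:05-11:05, 14:45-15:45, 16:25-17:10.
The last common window of at least 60 minutes is 14:45-15:45; a 60-minute meeting can start as late as 14:45 and still end by 15:45.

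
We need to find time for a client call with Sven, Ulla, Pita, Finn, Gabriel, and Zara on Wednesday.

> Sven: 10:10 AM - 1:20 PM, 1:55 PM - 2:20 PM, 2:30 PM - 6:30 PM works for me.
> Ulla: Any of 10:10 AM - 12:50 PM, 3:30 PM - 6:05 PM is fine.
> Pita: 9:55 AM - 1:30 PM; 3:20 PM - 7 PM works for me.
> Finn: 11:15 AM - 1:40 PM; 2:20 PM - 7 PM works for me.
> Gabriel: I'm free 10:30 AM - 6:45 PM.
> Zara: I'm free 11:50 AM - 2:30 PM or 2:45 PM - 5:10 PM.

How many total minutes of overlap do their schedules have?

Sven ∩ Ulla: 10:10-12:50, 15:30-18:05.
Sven ∩ Ulla ∩ Pita: 10:10-12:50, 15:30-18:05.
Sven ∩ Ulla ∩ Pita ∩ Finn: 11:15-12:50, 15:30-18:05.
Sven ∩ Ulla ∩ Pita ∩ Finn ∩ Gabriel: 11:15-12:50, 15:30-18:05.
Sven ∩ Ulla ∩ Pita ∩ Finn ∩ Gabriel ∩ Zara: 11:50-12:50, 15:30-17:10.
Summing the common windows: 60 + 100 = 160 minutes.

160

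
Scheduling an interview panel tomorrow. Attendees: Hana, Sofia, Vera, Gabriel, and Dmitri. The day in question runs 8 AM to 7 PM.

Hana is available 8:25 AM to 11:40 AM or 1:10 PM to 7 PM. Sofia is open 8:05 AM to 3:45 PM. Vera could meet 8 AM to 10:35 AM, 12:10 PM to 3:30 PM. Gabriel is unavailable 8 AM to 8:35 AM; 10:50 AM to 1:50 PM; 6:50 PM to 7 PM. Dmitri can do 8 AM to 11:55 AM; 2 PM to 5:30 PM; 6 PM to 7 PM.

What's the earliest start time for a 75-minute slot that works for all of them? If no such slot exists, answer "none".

08:35

Hana free: 08:25-11:40, 13:10-19:00.
Sofia free: 08:05-15:45.
Vera free: 08:00-10:35, 12:10-15:30.
Gabriel free: 08:35-10:50, 13:50-18:50 (invert busy blocks within the working day).
Dmitri free: 08:00-11:55, 14:00-17:30, 18:00-19:00.
Hana ∩ Sofia: 08:25-11:40, 13:10-15:45.
Hana ∩ Sofia ∩ Vera: 08:25-10:35, 13:10-15:30.
Hana ∩ Sofia ∩ Vera ∩ Gabriel: 08:35-10:35, 13:50-15:30.
Hana ∩ Sofia ∩ Vera ∩ Gabriel ∩ Dmitri: 08:35-10:35, 14:00-15:30.
The first common window of at least 75 minutes is 08:35-10:35, so the earliest start is 08:35.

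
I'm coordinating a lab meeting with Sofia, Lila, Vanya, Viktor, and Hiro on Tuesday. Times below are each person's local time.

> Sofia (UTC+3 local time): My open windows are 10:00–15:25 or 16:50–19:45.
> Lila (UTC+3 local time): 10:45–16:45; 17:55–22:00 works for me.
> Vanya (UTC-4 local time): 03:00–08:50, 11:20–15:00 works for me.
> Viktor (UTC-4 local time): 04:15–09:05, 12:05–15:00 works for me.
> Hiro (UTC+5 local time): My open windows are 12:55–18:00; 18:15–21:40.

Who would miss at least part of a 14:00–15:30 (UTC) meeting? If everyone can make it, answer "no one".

Lila, Vanya, Viktor

Sofia in UTC: 07:00-12:25, 13:50-16:45 (subtract 3h to convert from UTC+3).
Lila in UTC: 07:45-13:45, 14:55-19:00 (subtract 3h to convert from UTC+3).
Vanya in UTC: 07:00-12:50, 15:20-19:00 (add 4h to convert from UTC-4).
Viktor in UTC: 08:15-13:05, 16:05-19:00 (add 4h to convert from UTC-4).
Hiro in UTC: 07:55-13:00, 13:15-16:40 (subtract 5h to convert from UTC+5).
Sofia: free for 14:00-15:30. Lila: not fully free for 14:00-15:30. Vanya: not fully free for 14:00-15:30. Viktor: not fully free for 14:00-15:30. Hiro: free for 14:00-15:30.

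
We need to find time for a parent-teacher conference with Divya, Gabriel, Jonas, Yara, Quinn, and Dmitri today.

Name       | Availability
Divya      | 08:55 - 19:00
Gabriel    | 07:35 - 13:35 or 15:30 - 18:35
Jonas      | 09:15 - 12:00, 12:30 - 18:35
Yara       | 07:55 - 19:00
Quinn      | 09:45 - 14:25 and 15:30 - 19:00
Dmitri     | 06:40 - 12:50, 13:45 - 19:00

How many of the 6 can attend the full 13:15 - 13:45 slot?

Divya, Jonas, Yara, and Quinn can make the full 13:15-13:45 slot — that's 4.

4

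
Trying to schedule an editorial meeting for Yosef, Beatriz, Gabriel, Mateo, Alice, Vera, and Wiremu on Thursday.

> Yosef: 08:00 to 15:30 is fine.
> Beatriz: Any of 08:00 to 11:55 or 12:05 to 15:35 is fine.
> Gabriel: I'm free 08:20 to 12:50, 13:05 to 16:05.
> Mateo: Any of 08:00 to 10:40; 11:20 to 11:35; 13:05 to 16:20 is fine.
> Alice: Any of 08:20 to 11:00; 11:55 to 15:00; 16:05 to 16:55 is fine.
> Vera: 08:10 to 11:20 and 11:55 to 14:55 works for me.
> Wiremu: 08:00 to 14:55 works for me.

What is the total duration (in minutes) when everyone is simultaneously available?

250

Yosef ∩ Beatriz: 08:00-11:55, 12:05-15:30.
Yosef ∩ Beatriz ∩ Gabriel: 08:20-11:55, 12:05-12:50, 13:05-15:30.
Yosef ∩ Beatriz ∩ Gabriel ∩ Mateo: 08:20-10:40, 11:20-11:35, 13:05-15:30.
Yosef ∩ Beatriz ∩ Gabriel ∩ Mateo ∩ Alice: 08:20-10:40, 13:05-15:00.
Yosef ∩ Beatriz ∩ Gabriel ∩ Mateo ∩ Alice ∩ Vera: 08:20-10:40, 13:05-14:55.
Yosef ∩ Beatriz ∩ Gabriel ∩ Mateo ∩ Alice ∩ Vera ∩ Wiremu: 08:20-10:40, 13:05-14:55.
Summing the common windows: 140 + 110 = 250 minutes.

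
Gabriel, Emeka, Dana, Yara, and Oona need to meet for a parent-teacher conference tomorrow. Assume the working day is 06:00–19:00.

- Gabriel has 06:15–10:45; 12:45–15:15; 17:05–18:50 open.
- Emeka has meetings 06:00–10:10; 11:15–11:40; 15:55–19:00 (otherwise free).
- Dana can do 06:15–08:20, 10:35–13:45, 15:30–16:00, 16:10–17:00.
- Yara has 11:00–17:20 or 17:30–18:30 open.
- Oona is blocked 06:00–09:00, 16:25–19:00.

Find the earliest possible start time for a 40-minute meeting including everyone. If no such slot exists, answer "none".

12:45

Gabriel free: 06:15-10:45, 12:45-15:15, 17:05-18:50.
Emeka free: 10:10-11:15, 11:40-15:55 (invert busy blocks within the working day).
Dana free: 06:15-08:20, 10:35-13:45, 15:30-16:00, 16:10-17:00.
Yara free: 11:00-17:20, 17:30-18:30.
Oona free: 09:00-16:25 (invert busy blocks within the working day).
Gabriel ∩ Emeka: 10:10-10:45, 12:45-15:15.
Gabriel ∩ Emeka ∩ Dana: 10:35-10:45, 12:45-13:45.
Gabriel ∩ Emeka ∩ Dana ∩ Yara: 12:45-13:45.
Gabriel ∩ Emeka ∩ Dana ∩ Yara ∩ Oona: 12:45-13:45.
Those are the intersection windows.
The first common window of at least 40 minutes is 12:45-13:45, so the earliest start is 12:45.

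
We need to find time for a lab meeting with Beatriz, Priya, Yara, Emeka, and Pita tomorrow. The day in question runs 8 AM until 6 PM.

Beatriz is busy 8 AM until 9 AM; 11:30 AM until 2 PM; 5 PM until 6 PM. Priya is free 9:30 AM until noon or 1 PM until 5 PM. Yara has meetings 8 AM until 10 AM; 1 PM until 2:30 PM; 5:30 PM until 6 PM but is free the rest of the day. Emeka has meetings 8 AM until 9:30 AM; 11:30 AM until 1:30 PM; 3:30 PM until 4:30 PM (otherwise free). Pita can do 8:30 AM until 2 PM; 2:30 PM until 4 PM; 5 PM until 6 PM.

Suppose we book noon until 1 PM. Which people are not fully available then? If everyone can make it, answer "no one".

Beatriz, Emeka, Priya

Beatriz free: 09:00-11:30, 14:00-17:00 (invert busy blocks within the working day).
Priya free: 09:30-12:00, 13:00-17:00.
Yara free: 10:00-13:00, 14:30-17:30 (invert busy blocks within the working day).
Emeka free: 09:30-11:30, 13:30-15:30, 16:30-18:00 (invert busy blocks within the working day).
Pita free: 08:30-14:00, 14:30-16:00, 17:00-18:00.
Beatriz: not fully free for 12:00-13:00. Priya: not fully free for 12:00-13:00. Yara: free for 12:00-13:00. Emeka: not fully free for 12:00-13:00. Pita: free for 12:00-13:00.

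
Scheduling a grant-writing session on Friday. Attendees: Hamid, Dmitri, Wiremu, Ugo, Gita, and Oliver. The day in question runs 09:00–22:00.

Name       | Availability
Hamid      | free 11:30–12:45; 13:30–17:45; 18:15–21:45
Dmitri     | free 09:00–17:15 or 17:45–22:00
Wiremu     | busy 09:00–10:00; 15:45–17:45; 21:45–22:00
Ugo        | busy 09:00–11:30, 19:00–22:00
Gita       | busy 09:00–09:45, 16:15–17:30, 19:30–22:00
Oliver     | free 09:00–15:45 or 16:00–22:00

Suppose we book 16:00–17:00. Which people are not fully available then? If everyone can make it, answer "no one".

Gita, Wiremu

Hamid free: 11:30-12:45, 13:30-17:45, 18:15-21:45.
Dmitri free: 09:00-17:15, 17:45-22:00.
Wiremu free: 10:00-15:45, 17:45-21:45 (invert busy blocks within the working day).
Ugo free: 11:30-19:00 (invert busy blocks within the working day).
Gita free: 09:45-16:15, 17:30-19:30 (invert busy blocks within the working day).
Oliver free: 09:00-15:45, 16:00-22:00.
Hamid: free for 16:00-17:00. Dmitri: free for 16:00-17:00. Wiremu: not fully free for 16:00-17:00. Ugo: free for 16:00-17:00. Gita: not fully free for 16:00-17:00. Oliver: free for 16:00-17:00.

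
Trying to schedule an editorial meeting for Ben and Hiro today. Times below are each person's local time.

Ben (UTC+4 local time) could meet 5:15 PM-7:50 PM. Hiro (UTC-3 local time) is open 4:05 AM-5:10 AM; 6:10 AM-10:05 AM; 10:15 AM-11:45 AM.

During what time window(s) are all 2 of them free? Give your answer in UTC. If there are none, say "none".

13:15-14:45

Ben in UTC: 13:15-15:50 (subtract 4h to convert from UTC+4).
Hiro in UTC: 07:05-08:10, 09:10-13:05, 13:15-14:45 (add 3h to convert from UTC-3).
Ben ∩ Hiro: 13:15-14:45.
Those are the intersection windows.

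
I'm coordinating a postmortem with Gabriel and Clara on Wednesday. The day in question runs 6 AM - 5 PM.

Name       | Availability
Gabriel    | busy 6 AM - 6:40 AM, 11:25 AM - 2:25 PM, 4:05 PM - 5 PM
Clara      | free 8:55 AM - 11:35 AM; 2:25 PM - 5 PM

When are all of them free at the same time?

08:55-11:25, 14:25-16:05

Gabriel free: 06:40-11:25, 14:25-16:05 (invert busy blocks within the working day).
Clara free: 08:55-11:35, 14:25-17:00.
Gabriel ∩ Clara: 08:55-11:25, 14:25-16:05.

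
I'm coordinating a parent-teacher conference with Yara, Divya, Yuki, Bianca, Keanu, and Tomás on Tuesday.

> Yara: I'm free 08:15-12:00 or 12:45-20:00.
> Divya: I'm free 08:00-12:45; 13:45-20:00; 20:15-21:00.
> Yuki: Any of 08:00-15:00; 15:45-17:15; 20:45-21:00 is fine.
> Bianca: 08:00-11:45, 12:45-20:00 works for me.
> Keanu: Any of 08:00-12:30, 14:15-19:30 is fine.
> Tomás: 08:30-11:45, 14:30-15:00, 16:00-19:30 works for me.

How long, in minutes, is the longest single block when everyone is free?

195

Yara ∩ Divya: 08:15-12:00, 13:45-20:00.
Yara ∩ Divya ∩ Yuki: 08:15-12:00, 13:45-15:00, 15:45-17:15.
Yara ∩ Divya ∩ Yuki ∩ Bianca: 08:15-11:45, 13:45-15:00, 15:45-17:15.
Yara ∩ Divya ∩ Yuki ∩ Bianca ∩ Keanu: 08:15-11:45, 14:15-15:00, 15:45-17:15.
Yara ∩ Divya ∩ Yuki ∩ Bianca ∩ Keanu ∩ Tomás: 08:30-11:45, 14:30-15:00, 16:00-17:15.
The longest is 08:30-11:45 at 195 minutes.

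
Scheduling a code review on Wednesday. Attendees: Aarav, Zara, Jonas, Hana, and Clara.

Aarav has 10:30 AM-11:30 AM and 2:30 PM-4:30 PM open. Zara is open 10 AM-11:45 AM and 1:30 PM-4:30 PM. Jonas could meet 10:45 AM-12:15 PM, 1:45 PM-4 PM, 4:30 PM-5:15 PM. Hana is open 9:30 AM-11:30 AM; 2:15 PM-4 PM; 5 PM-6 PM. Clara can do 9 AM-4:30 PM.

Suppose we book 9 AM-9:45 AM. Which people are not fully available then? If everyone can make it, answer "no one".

Aarav: not fully free for 09:00-09:45. Zara: not fully free for 09:00-09:45. Jonas: not fully free for 09:00-09:45. Hana: not fully free for 09:00-09:45. Clara: free for 09:00-09:45.

Aarav, Hana, Jonas, Zara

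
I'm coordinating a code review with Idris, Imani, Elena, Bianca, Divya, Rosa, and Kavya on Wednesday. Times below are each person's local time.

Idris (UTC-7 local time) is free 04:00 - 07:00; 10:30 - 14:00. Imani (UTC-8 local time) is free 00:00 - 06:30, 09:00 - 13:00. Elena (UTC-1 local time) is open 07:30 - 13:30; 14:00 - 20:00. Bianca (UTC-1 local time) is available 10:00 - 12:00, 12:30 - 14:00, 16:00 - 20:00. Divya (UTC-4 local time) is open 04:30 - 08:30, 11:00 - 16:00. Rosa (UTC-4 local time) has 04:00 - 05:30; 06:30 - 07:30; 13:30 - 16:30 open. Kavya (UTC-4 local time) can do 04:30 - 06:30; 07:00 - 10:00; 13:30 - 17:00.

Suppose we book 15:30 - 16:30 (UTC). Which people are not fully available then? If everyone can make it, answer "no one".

Idris in UTC: 11:00-14:00, 17:30-21:00 (add 7h to convert from UTC-7).
Imani in UTC: 08:00-14:30, 17:00-21:00 (add 8h to convert from UTC-8).
Elena in UTC: 08:30-14:30, 15:00-21:00 (add 1h to convert from UTC-1).
Bianca in UTC: 11:00-13:00, 13:30-15:00, 17:00-21:00 (add 1h to convert from UTC-1).
Divya in UTC: 08:30-12:30, 15:00-20:00 (add 4h to convert from UTC-4).
Rosa in UTC: 08:00-09:30, 10:30-11:30, 17:30-20:30 (add 4h to convert from UTC-4).
Kavya in UTC: 08:30-10:30, 11:00-14:00, 17:30-21:00 (add 4h to convert from UTC-4).
Idris: not fully free for 15:30-16:30. Imani: not fully free for 15:30-16:30. Elena: free for 15:30-16:30. Bianca: not fully free for 15:30-16:30. Divya: free for 15:30-16:30. Rosa: not fully free for 15:30-16:30. Kavya: not fully free for 15:30-16:30.

Bianca, Idris, Imani, Kavya, Rosa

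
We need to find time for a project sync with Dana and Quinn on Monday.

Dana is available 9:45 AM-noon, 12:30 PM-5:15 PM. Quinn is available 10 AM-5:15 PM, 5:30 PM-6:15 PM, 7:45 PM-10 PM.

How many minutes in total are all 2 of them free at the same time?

Dana ∩ Quinn: 10:00-12:00, 12:30-17:15.
Summing the common windows: 120 + 285 = 405 minutes.

405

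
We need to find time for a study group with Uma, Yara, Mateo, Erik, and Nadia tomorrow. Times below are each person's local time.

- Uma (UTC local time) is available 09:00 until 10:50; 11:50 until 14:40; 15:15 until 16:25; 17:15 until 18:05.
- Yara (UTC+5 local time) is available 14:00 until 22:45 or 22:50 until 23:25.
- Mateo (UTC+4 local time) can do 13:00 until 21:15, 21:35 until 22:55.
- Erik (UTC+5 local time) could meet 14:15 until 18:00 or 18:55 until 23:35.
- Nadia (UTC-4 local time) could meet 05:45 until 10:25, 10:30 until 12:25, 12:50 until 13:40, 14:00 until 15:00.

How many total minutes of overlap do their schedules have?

255

Uma in UTC: 09:00-10:50, 11:50-14:40, 15:15-16:25, 17:15-18:05.
Yara in UTC: 09:00-17:45, 17:50-18:25 (subtract 5h to convert from UTC+5).
Mateo in UTC: 09:00-17:15, 17:35-18:55 (subtract 4h to convert from UTC+4).
Erik in UTC: 09:15-13:00, 13:55-18:35 (subtract 5h to convert from UTC+5).
Nadia in UTC: 09:45-14:25, 14:30-16:25, 16:50-17:40, 18:00-19:00 (add 4h to convert from UTC-4).
Uma ∩ Yara: 09:00-10:50, 11:50-14:40, 15:15-16:25, 17:15-17:45, 17:50-18:05.
Uma ∩ Yara ∩ Mateo: 09:00-10:50, 11:50-14:40, 15:15-16:25, 17:35-17:45, 17:50-18:05.
Uma ∩ Yara ∩ Mateo ∩ Erik: 09:15-10:50, 11:50-13:00, 13:55-14:40, 15:15-16:25, 17:35-17:45, 17:50-18:05.
Uma ∩ Yara ∩ Mateo ∩ Erik ∩ Nadia: 09:45-10:50, 11:50-13:00, 13:55-14:25, 14:30-14:40, 15:15-16:25, 17:35-17:40, 18:00-18:05.
Summing the common windows: 65 + 70 + 30 + 10 + 70 + 5 + 5 = 255 minutes.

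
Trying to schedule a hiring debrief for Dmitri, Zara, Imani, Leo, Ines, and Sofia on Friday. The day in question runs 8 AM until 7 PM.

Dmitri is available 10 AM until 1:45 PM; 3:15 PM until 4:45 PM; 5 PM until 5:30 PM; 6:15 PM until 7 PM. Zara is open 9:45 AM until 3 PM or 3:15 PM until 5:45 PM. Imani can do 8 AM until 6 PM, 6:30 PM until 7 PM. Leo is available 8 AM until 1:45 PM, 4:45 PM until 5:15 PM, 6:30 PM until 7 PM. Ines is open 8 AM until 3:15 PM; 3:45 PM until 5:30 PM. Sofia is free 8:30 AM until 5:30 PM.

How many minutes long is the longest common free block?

Dmitri ∩ Zara: 10:00-13:45, 15:15-16:45, 17:00-17:30.
Dmitri ∩ Zara ∩ Imani: 10:00-13:45, 15:15-16:45, 17:00-17:30.
Dmitri ∩ Zara ∩ Imani ∩ Leo: 10:00-13:45, 17:00-17:15.
Dmitri ∩ Zara ∩ Imani ∩ Leo ∩ Ines: 10:00-13:45, 17:00-17:15.
Dmitri ∩ Zara ∩ Imani ∩ Leo ∩ Ines ∩ Sofia: 10:00-13:45, 17:00-17:15.
The longest is 10:00-13:45 at 225 minutes.

225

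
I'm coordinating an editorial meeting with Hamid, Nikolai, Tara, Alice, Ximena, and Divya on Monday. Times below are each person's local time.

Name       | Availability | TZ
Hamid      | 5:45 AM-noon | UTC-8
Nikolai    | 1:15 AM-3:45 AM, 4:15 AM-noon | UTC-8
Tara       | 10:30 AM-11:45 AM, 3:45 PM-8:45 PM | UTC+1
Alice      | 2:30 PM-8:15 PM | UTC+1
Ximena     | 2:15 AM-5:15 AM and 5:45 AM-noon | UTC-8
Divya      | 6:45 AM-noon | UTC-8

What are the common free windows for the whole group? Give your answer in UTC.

14:45-19:15

Hamid in UTC: 13:45-20:00 (add 8h to convert from UTC-8).
Nikolai in UTC: 09:15-11:45, 12:15-20:00 (add 8h to convert from UTC-8).
Tara in UTC: 09:30-10:45, 14:45-19:45 (subtract 1h to convert from UTC+1).
Alice in UTC: 13:30-19:15 (subtract 1h to convert from UTC+1).
Ximena in UTC: 10:15-13:15, 13:45-20:00 (add 8h to convert from UTC-8).
Divya in UTC: 14:45-20:00 (add 8h to convert from UTC-8).
Hamid ∩ Nikolai: 13:45-20:00.
Hamid ∩ Nikolai ∩ Tara: 14:45-19:45.
Hamid ∩ Nikolai ∩ Tara ∩ Alice: 14:45-19:15.
Hamid ∩ Nikolai ∩ Tara ∩ Alice ∩ Ximena: 14:45-19:15.
Hamid ∩ Nikolai ∩ Tara ∩ Alice ∩ Ximena ∩ Divya: 14:45-19:15.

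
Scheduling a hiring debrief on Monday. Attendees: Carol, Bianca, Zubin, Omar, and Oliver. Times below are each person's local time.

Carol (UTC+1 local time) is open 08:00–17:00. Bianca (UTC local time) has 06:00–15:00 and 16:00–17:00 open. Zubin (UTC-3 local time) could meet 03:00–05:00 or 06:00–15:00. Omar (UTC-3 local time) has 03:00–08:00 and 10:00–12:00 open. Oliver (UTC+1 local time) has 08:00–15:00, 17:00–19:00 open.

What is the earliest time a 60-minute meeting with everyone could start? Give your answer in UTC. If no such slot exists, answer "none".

07:00

Carol in UTC: 07:00-16:00 (subtract 1h to convert from UTC+1).
Bianca in UTC: 06:00-15:00, 16:00-17:00.
Zubin in UTC: 06:00-08:00, 09:00-18:00 (add 3h to convert from UTC-3).
Omar in UTC: 06:00-11:00, 13:00-15:00 (add 3h to convert from UTC-3).
Oliver in UTC: 07:00-14:00, 16:00-18:00 (subtract 1h to convert from UTC+1).
Carol ∩ Bianca: 07:00-15:00.
Carol ∩ Bianca ∩ Zubin: 07:00-08:00, 09:00-15:00.
Carol ∩ Bianca ∩ Zubin ∩ Omar: 07:00-08:00, 09:00-11:00, 13:00-15:00.
Carol ∩ Bianca ∩ Zubin ∩ Omar ∩ Oliver: 07:00-08:00, 09:00-11:00, 13:00-14:00.
The first common window of at least 60 minutes is 07:00-08:00, so the earliest start is 07:00.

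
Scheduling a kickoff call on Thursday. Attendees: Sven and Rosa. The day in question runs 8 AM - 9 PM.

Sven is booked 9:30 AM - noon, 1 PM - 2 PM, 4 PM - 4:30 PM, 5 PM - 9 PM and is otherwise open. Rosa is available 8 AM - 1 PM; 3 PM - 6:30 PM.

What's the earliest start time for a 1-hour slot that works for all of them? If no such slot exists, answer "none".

08:00

Sven free: 08:00-09:30, 12:00-13:00, 14:00-16:00, 16:30-17:00 (invert busy blocks within the working day).
Rosa free: 08:00-13:00, 15:00-18:30.
Sven ∩ Rosa: 08:00-09:30, 12:00-13:00, 15:00-16:00, 16:30-17:00.
Those are the intersection windows.
The first common window of at least 60 minutes is 08:00-09:30, so the earliest start is 08:00.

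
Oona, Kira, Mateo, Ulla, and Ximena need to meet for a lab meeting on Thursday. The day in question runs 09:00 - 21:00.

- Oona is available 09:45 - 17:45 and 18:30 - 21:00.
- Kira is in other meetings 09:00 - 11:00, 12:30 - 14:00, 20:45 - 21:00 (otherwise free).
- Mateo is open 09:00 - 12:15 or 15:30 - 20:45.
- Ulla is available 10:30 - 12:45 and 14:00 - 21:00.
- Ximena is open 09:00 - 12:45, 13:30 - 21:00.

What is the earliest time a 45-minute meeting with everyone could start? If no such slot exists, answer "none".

Oona free: 09:45-17:45, 18:30-21:00.
Kira free: 11:00-12:30, 14:00-20:45 (invert busy blocks within the working day).
Mateo free: 09:00-12:15, 15:30-20:45.
Ulla free: 10:30-12:45, 14:00-21:00.
Ximena free: 09:00-12:45, 13:30-21:00.
Oona ∩ Kira: 11:00-12:30, 14:00-17:45, 18:30-20:45.
Oona ∩ Kira ∩ Mateo: 11:00-12:15, 15:30-17:45, 18:30-20:45.
Oona ∩ Kira ∩ Mateo ∩ Ulla: 11:00-12:15, 15:30-17:45, 18:30-20:45.
Oona ∩ Kira ∩ Mateo ∩ Ulla ∩ Ximena: 11:00-12:15, 15:30-17:45, 18:30-20:45.
The first common window of at least 45 minutes is 11:00-12:15, so the earliest start is 11:00.

11:00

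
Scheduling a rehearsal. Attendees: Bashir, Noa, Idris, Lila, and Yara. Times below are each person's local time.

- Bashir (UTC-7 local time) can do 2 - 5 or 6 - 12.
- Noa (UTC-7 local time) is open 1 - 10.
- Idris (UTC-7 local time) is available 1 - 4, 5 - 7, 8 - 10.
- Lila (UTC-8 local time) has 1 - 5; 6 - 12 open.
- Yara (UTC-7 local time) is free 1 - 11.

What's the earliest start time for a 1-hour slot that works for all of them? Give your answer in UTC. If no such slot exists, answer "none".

Bashir in UTC: 09:00-12:00, 13:00-19:00 (add 7h to convert from UTC-7).
Noa in UTC: 08:00-17:00 (add 7h to convert from UTC-7).
Idris in UTC: 08:00-11:00, 12:00-14:00, 15:00-17:00 (add 7h to convert from UTC-7).
Lila in UTC: 09:00-13:00, 14:00-20:00 (add 8h to convert from UTC-8).
Yara in UTC: 08:00-18:00 (add 7h to convert from UTC-7).
Bashir ∩ Noa: 09:00-12:00, 13:00-17:00.
Bashir ∩ Noa ∩ Idris: 09:00-11:00, 13:00-14:00, 15:00-17:00.
Bashir ∩ Noa ∩ Idris ∩ Lila: 09:00-11:00, 15:00-17:00.
Bashir ∩ Noa ∩ Idris ∩ Lila ∩ Yara: 09:00-11:00, 15:00-17:00.
So the common availability across everyone is 09:00-11:00, 15:00-17:00.
The first common window of at least 60 minutes is 09:00-11:00, so the earliest start is 09:00.

09:00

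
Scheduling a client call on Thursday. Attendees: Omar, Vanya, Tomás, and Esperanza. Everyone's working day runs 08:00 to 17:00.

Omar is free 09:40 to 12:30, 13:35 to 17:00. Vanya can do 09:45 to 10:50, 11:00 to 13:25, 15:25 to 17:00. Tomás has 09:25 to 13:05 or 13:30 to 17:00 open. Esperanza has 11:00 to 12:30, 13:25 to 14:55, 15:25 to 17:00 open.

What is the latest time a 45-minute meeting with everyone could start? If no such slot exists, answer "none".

16:15

Omar ∩ Vanya: 09:45-10:50, 11:00-12:30, 15:25-17:00.
Omar ∩ Vanya ∩ Tomás: 09:45-10:50, 11:00-12:30, 15:25-17:00.
Omar ∩ Vanya ∩ Tomás ∩ Esperanza: 11:00-12:30, 15:25-17:00.
So the common availability across everyone is 11:00-12:30, 15:25-17:00.
The last common window of at least 45 minutes is 15:25-17:00; a 45-minute meeting can start as late as 16:15 and still end by 17:00.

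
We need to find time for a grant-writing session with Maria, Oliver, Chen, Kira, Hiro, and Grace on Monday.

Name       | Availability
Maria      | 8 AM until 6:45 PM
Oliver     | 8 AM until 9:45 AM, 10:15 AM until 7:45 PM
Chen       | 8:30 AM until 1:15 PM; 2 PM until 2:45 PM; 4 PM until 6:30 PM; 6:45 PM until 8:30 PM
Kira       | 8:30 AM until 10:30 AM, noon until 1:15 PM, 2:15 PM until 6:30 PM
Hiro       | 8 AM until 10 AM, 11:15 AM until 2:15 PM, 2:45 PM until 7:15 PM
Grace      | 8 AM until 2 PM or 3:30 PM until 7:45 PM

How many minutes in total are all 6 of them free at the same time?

300

Maria ∩ Oliver: 08:00-09:45, 10:15-18:45.
Maria ∩ Oliver ∩ Chen: 08:30-09:45, 10:15-13:15, 14:00-14:45, 16:00-18:30.
Maria ∩ Oliver ∩ Chen ∩ Kira: 08:30-09:45, 10:15-10:30, 12:00-13:15, 14:15-14:45, 16:00-18:30.
Maria ∩ Oliver ∩ Chen ∩ Kira ∩ Hiro: 08:30-09:45, 12:00-13:15, 16:00-18:30.
Maria ∩ Oliver ∩ Chen ∩ Kira ∩ Hiro ∩ Grace: 08:30-09:45, 12:00-13:15, 16:00-18:30.
Summing the common windows: 75 + 75 + 150 = 300 minutes.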